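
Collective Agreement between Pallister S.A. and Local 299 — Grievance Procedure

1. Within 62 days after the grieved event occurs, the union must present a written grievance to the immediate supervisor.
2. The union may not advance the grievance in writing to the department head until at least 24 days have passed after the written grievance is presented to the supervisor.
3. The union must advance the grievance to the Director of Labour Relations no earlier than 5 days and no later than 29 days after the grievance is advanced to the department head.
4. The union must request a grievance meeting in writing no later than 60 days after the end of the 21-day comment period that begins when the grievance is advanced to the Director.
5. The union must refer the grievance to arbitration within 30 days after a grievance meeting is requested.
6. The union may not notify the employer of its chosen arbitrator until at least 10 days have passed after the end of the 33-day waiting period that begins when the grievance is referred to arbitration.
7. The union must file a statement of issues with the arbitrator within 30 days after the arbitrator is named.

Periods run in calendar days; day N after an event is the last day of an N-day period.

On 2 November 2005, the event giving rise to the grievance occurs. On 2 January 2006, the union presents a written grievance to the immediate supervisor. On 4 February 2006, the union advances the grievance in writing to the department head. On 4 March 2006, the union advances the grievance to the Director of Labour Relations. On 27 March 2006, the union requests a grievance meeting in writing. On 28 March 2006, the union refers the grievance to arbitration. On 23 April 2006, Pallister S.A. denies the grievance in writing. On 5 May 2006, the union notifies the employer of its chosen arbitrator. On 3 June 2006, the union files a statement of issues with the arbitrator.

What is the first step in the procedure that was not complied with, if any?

(1) due by 2 November 2005 + 62 days = 3 January 2006; done 2 January 2006 — timely.
(2) permitted from 2 January 2006 + 24 days = 26 January 2006 onward; done 4 February 2006 — permitted.
(3) the permitted window runs from 4 February 2006 + 5 = 9 February 2006 to 4 February 2006 + 29 = 5 March 2006; 4 March 2006 falls inside that range.
(4) due by 25 March 2006 + 60 days = 24 May 2006; done 27 March 2006 — timely.
(5) due by 27 March 2006 + 30 days = 26 April 2006; done 28 March 2006 — timely.
(6) permitted from 30 April 2006 + 10 days = 10 May 2006 onward; acted on 5 May 2006, 5 days prematurely.

Step 6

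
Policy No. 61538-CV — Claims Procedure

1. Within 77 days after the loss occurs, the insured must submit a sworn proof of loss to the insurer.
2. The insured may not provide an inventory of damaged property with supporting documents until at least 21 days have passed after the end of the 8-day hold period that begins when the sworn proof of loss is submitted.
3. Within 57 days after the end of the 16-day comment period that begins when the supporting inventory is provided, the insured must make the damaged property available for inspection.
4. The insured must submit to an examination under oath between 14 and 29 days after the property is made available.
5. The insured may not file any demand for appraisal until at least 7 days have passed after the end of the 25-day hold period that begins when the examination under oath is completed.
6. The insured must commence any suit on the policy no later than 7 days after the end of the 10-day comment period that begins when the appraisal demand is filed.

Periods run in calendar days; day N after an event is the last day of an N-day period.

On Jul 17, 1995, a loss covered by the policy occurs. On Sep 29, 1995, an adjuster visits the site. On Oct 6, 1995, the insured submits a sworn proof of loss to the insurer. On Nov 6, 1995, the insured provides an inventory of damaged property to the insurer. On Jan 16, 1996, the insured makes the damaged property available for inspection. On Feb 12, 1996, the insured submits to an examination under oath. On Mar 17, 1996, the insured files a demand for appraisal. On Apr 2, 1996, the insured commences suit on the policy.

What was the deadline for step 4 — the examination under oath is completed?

Step 4 runs from Jan 16, 1996, when the property is made available. The window is 14–29 days after Jan 16, 1996; it closes on Feb 14, 1996.

Feb 14, 1996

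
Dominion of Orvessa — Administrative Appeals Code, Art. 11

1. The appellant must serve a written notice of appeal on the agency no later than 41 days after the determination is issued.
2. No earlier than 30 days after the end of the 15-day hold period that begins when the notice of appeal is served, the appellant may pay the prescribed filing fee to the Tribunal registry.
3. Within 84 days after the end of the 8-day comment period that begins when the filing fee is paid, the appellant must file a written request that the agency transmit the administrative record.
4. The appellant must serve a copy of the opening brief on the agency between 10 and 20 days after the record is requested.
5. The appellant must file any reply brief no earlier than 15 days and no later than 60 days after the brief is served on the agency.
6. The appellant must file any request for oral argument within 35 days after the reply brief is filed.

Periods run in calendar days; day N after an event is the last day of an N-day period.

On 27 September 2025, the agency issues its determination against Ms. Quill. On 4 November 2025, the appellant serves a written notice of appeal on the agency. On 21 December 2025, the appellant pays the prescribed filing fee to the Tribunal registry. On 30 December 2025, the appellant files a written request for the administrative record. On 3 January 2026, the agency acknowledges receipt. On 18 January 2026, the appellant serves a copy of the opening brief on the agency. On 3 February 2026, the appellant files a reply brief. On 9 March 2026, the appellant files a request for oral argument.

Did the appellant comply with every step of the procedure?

Step 1 — counting 41 days from 27 September 2025 (when the determination is issued) gives a deadline of 7 November 2025; done 4 November 2025 — timely.
Step 2 — must wait 30 days from 19 November 2025 (end of the 15-day hold period, which began when the notice of appeal is served on 4 November 2025), so not before 19 December 2025; done 21 December 2025 — permitted.
Step 3 — counting 84 days from 29 December 2025 (end of the 8-day comment period, which began when the filing fee is paid on 21 December 2025) gives a deadline of 23 March 2026; completed 30 December 2025, before the deadline.
Step 4 — 10 and 20 days from 30 December 2025 (when the record is requested) are 9 January 2026 and 19 January 2026 respectively; done 18 January 2026, which is between those dates.
Step 5 — 15 and 60 days from 18 January 2026 (when the brief is served on the agency) are 2 February 2026 and 19 March 2026 respectively; done 3 February 2026 — within the window.
Step 6 — counting 35 days from 3 February 2026 (when the reply brief is filed) gives a deadline of 10 March 2026; completed 9 March 2026, before the deadline.

Yes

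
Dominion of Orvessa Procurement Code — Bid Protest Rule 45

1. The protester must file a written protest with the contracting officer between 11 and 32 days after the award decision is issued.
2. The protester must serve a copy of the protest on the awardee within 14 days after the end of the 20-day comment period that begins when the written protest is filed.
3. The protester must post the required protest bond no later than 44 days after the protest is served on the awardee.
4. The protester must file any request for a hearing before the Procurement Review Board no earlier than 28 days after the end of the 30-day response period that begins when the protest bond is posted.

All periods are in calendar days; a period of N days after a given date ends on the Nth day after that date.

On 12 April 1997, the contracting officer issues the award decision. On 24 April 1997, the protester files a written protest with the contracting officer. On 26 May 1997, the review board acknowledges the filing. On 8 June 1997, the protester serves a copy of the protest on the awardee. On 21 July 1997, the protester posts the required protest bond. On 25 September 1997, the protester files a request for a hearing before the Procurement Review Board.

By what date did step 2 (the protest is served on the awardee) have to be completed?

The written protest is filed on 24 April 1997; the 20-day comment period therefore ends 14 May 1997, and step 2 runs from that date. 14 days after 14 May 1997 is 28 May 1997.

28 May 1997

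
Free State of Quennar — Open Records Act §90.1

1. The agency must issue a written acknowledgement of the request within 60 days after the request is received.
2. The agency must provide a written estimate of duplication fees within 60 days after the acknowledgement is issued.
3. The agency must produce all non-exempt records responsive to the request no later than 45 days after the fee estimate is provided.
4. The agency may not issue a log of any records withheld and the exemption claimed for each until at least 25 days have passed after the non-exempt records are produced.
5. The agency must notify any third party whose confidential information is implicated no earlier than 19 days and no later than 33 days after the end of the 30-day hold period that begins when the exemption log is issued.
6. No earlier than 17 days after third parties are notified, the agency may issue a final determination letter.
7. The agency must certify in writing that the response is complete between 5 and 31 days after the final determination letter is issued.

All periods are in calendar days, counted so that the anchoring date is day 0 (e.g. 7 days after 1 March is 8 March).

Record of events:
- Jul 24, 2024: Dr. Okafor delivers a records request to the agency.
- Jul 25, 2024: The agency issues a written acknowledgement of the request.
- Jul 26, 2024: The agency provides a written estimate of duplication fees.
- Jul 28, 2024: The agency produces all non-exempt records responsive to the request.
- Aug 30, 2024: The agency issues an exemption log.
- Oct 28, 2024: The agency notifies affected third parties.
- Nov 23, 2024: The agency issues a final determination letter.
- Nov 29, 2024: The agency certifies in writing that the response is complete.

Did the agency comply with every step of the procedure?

Yes

Step 1 — counting 60 days from Jul 24, 2024 (when the request is received) gives a deadline of Sep 22, 2024; completed Jul 25, 2024, before the deadline.
Step 2 — counting 60 days from Jul 25, 2024 (when the acknowledgement is issued) gives a deadline of Sep 23, 2024; completed Jul 26, 2024, before the deadline.
Step 3 — counting 45 days from Jul 26, 2024 (when the fee estimate is provided) gives a deadline of Sep 9, 2024; completed Jul 28, 2024, before the deadline.
Step 4 — must wait 25 days from Jul 28, 2024 (when the non-exempt records are produced), so not before Aug 22, 2024; Aug 30, 2024 is on or after that date.
Step 5 — 19 and 33 days from Sep 29, 2024 (end of the 30-day hold period, which began when the exemption log is issued on Aug 30, 2024) are Oct 18, 2024 and Nov 1, 2024 respectively; done Oct 28, 2024 — within the window.
Step 6 — must wait 17 days from Oct 28, 2024 (when third parties are notified), so not before Nov 14, 2024; done Nov 23, 2024 — permitted.
Step 7 — 5 and 31 days from Nov 23, 2024 (when the final determination letter is issued) are Nov 28, 2024 and Dec 24, 2024 respectively; done Nov 29, 2024 — within the window.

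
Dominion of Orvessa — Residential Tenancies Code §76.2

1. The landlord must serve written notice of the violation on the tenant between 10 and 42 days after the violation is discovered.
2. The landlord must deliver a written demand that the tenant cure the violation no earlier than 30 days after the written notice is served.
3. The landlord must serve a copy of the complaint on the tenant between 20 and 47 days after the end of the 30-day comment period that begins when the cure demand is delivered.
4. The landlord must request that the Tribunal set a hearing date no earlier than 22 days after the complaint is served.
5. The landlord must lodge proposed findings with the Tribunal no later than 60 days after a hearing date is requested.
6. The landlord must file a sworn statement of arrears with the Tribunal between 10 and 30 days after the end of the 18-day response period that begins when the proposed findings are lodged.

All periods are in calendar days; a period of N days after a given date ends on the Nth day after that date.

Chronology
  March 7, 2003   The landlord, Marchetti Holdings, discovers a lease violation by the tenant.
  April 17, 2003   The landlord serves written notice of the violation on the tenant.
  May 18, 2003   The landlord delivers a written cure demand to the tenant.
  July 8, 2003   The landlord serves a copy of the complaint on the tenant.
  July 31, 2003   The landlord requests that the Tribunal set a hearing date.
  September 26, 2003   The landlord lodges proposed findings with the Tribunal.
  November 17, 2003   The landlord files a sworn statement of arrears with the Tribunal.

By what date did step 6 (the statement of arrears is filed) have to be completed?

The proposed findings are lodged on September 26, 2003; the 18-day response period therefore ends October 14, 2003, and step 6 runs from that date. The window is 10–30 days after October 14, 2003; it closes on November 13, 2003.

November 13, 2003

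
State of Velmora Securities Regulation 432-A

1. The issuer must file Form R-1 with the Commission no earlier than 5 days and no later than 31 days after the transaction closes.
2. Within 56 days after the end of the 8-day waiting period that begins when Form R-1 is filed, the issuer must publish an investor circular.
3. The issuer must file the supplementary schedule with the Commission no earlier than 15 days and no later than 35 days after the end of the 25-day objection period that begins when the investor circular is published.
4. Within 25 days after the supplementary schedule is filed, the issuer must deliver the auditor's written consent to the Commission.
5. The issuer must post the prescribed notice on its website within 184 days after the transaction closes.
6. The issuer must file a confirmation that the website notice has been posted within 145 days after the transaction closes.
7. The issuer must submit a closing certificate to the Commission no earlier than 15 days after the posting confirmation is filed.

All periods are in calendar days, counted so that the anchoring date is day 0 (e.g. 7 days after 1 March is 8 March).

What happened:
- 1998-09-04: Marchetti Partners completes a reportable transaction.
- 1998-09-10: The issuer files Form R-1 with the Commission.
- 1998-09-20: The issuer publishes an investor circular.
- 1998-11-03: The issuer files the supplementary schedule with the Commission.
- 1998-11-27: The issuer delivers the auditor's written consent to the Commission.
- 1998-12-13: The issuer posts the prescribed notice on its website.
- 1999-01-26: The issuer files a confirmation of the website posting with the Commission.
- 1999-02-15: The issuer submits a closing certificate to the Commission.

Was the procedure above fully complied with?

Yes

Step 1: the window is 5–31 days after 1998-09-04 (when the transaction closes), so 1998-09-09 through 1998-10-05; done 1998-09-10 — within the window.
Step 2: 56 days after 1998-09-18 (end of the 8-day waiting period, which began when Form R-1 is filed on 1998-09-10) is 1998-11-13; 1998-09-20 is within that limit.
Step 3: the window is 15–35 days after 1998-10-15 (end of the 25-day objection period, which began when the investor circular is published on 1998-09-20), so 1998-10-30 through 1998-11-19; 1998-11-03 falls inside that range.
Step 4: 25 days after 1998-11-03 (when the supplementary schedule is filed) is 1998-11-28; 1998-11-27 is within that limit.
Step 5: 184 days after 1998-09-04 (when the transaction closes) is 1999-03-07; 1998-12-13 is within that limit.
Step 6: 145 days after 1998-09-04 (when the transaction closes) is 1999-01-27; 1999-01-26 is within that limit.
Step 7: the earliest permitted date is 15 days after 1999-01-26 (when the posting confirmation is filed), i.e. 1999-02-10; done 1999-02-15, after the minimum wait.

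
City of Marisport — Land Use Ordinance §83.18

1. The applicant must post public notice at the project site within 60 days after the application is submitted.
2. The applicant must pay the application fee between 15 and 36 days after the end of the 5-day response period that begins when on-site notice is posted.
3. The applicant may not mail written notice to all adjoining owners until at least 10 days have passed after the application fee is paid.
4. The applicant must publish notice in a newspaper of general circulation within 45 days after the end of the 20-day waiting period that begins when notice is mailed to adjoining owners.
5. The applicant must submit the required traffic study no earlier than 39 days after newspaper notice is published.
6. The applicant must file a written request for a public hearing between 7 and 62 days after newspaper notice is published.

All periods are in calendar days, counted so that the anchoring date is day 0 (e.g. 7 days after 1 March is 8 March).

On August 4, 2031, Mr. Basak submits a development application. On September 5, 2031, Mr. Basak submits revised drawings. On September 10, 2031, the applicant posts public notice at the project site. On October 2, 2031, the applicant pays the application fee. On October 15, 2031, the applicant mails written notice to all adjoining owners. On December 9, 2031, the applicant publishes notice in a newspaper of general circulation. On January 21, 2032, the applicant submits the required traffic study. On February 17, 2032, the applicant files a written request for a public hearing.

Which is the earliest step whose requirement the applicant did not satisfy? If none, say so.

(1) due by August 4, 2031 + 60 days = October 3, 2031; done September 10, 2031 — timely.
(2) the permitted window runs from September 15, 2031 + 15 = September 30, 2031 to September 15, 2031 + 36 = October 21, 2031; done October 2, 2031, which is between those dates.
(3) permitted from October 2, 2031 + 10 days = October 12, 2031 onward; done October 15, 2031 — permitted.
(4) due by November 4, 2031 + 45 days = December 19, 2031; December 9, 2031 is within that limit.
(5) permitted from December 9, 2031 + 39 days = January 17, 2032 onward; done January 21, 2032, after the minimum wait.
(6) the permitted window runs from December 9, 2031 + 7 = December 16, 2031 to December 9, 2031 + 62 = February 9, 2032; done February 17, 2032 — 8 days after the window closed.
Later steps need not be reached.

Step 6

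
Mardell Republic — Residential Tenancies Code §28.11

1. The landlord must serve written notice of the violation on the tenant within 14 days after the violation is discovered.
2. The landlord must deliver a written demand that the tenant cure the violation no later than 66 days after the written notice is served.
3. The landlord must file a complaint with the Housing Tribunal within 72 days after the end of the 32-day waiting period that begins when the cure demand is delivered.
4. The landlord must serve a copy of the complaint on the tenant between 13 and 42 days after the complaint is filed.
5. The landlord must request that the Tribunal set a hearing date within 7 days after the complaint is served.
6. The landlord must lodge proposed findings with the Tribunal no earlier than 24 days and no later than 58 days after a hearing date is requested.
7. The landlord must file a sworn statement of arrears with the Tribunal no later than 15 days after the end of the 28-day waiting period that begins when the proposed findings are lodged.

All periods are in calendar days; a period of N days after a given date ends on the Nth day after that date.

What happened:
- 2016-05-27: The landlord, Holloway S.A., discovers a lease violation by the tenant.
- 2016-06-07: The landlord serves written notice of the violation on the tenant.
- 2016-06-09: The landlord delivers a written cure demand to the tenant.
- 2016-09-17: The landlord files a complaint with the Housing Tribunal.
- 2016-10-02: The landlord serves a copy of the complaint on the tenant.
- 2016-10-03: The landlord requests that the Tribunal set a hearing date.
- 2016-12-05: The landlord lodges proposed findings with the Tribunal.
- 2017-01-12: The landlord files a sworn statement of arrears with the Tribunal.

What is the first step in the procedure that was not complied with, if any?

Step 1 — counting 14 days from 2016-05-27 (when the violation is discovered) gives a deadline of 2016-06-10; 2016-06-07 is within that limit.
Step 2 — counting 66 days from 2016-06-07 (when the written notice is served) gives a deadline of 2016-08-12; 2016-06-09 is within that limit.
Step 3 — counting 72 days from 2016-07-11 (end of the 32-day waiting period, which began when the cure demand is delivered on 2016-06-09) gives a deadline of 2016-09-21; done 2016-09-17 — timely.
Step 4 — 13 and 42 days from 2016-09-17 (when the complaint is filed) are 2016-09-30 and 2016-10-29 respectively; 2016-10-02 falls inside that range.
Step 5 — counting 7 days from 2016-10-02 (when the complaint is served) gives a deadline of 2016-10-09; done 2016-10-03 — timely.
Step 6 — 24 and 58 days from 2016-10-03 (when a hearing date is requested) are 2016-10-27 and 2016-11-30 respectively; 2016-12-05 is 5 days past the end of the window.
No need to go further; step 6 was not satisfied.

Step 6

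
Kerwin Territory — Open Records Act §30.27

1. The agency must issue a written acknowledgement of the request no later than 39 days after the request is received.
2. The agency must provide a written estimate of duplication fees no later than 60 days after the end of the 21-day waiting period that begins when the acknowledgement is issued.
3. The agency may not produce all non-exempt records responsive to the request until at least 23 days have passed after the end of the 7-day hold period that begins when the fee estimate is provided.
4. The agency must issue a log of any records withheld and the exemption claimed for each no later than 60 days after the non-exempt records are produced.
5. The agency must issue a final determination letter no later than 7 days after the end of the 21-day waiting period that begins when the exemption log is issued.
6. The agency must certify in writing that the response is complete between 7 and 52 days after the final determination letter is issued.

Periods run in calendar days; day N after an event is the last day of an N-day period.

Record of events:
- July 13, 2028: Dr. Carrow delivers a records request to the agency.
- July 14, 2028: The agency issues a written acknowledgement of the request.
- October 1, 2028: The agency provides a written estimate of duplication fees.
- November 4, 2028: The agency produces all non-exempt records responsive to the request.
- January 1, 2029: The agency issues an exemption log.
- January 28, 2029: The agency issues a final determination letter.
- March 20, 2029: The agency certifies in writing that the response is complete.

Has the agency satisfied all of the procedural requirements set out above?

Step 1 — counting 39 days from July 13, 2028 (when the request is received) gives a deadline of August 21, 2028; completed July 14, 2028, before the deadline.
Step 2 — counting 60 days from August 4, 2028 (end of the 21-day waiting period, which began when the acknowledgement is issued on July 14, 2028) gives a deadline of October 3, 2028; done October 1, 2028 — timely.
Step 3 — must wait 23 days from October 8, 2028 (end of the 7-day hold period, which began when the fee estimate is provided on October 1, 2028), so not before October 31, 2028; November 4, 2028 is on or after that date.
Step 4 — counting 60 days from November 4, 2028 (when the non-exempt records are produced) gives a deadline of January 3, 2029; done January 1, 2029 — timely.
Step 5 — counting 7 days from January 22, 2029 (end of the 21-day waiting period, which began when the exemption log is issued on January 1, 2029) gives a deadline of January 29, 2029; January 28, 2029 is within that limit.
Step 6 — 7 and 52 days from January 28, 2029 (when the final determination letter is issued) are February 4, 2029 and March 21, 2029 respectively; done March 20, 2029, which is between those dates.

Yes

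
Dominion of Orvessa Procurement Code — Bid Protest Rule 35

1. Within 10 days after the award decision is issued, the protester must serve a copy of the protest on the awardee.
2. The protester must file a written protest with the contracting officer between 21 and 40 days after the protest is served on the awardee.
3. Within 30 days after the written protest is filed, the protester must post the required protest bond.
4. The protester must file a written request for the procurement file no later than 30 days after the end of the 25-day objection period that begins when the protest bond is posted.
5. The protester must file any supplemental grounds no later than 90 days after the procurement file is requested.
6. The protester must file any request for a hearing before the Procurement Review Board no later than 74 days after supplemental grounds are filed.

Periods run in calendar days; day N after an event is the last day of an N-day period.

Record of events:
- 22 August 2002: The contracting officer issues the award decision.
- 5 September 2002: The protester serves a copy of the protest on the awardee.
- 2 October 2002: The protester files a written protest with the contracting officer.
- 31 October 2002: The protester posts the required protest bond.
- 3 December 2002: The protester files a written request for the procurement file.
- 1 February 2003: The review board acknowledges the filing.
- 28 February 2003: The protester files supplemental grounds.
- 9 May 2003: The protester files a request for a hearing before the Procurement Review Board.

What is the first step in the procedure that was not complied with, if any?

Step 1

Step 1: 10 days after 22 August 2002 (when the award decision is issued) is 1 September 2002; 5 September 2002 misses that deadline by 4 days.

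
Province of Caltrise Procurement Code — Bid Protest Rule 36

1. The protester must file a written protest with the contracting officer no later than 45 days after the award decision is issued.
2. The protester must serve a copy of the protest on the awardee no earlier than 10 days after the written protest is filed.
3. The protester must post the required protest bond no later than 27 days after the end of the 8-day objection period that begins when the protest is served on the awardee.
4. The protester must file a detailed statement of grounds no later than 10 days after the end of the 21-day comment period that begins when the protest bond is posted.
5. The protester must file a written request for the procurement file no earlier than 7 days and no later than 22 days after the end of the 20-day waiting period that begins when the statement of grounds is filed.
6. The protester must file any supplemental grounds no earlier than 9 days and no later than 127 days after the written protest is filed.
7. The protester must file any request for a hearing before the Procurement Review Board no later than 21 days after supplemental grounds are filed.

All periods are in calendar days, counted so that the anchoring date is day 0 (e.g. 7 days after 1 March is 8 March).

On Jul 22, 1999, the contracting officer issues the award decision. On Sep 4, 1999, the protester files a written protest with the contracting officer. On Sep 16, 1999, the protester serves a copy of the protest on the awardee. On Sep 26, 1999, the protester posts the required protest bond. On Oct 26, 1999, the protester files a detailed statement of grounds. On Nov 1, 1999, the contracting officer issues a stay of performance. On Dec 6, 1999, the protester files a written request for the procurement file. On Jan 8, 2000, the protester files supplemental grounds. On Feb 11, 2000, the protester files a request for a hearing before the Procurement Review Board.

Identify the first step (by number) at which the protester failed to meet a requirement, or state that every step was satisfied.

Step 7

Step 1 — counting 45 days from Jul 22, 1999 (when the award decision is issued) gives a deadline of Sep 5, 1999; done Sep 4, 1999 — timely.
Step 2 — must wait 10 days from Sep 4, 1999 (when the written protest is filed), so not before Sep 14, 1999; Sep 16, 1999 is on or after that date.
Step 3 — counting 27 days from Sep 24, 1999 (end of the 8-day objection period, which began when the protest is served on the awardee on Sep 16, 1999) gives a deadline of Oct 21, 1999; done Sep 26, 1999 — timely.
Step 4 — counting 10 days from Oct 17, 1999 (end of the 21-day comment period, which began when the protest bond is posted on Sep 26, 1999) gives a deadline of Oct 27, 1999; done Oct 26, 1999 — timely.
Step 5 — 7 and 22 days from Nov 15, 1999 (end of the 20-day waiting period, which began when the statement of grounds is filed on Oct 26, 1999) are Nov 22, 1999 and Dec 7, 1999 respectively; done Dec 6, 1999 — within the window.
Step 6 — 9 and 127 days from Sep 4, 1999 (when the written protest is filed) are Sep 13, 1999 and Jan 9, 2000 respectively; done Jan 8, 2000, which is between those dates.
Step 7 — counting 21 days from Jan 8, 2000 (when supplemental grounds are filed) gives a deadline of Jan 29, 2000; done Feb 11, 2000 — 13 days late.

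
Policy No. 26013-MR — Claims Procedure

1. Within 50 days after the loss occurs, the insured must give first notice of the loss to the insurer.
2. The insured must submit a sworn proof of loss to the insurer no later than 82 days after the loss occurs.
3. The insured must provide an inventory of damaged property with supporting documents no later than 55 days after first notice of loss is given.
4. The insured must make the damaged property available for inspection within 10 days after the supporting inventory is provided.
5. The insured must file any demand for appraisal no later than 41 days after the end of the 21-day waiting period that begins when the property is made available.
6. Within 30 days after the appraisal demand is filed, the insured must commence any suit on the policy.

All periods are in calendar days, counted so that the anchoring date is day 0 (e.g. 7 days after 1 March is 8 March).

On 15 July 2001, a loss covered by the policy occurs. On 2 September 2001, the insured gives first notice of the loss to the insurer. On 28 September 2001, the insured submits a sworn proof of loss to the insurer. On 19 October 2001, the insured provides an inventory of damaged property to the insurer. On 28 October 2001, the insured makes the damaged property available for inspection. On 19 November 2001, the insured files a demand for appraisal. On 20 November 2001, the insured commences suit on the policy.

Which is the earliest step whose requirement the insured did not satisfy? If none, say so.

Step 1: 50 days after 15 July 2001 (when the loss occurs) is 3 September 2001; done 2 September 2001 — timely.
Step 2: 82 days after 15 July 2001 (when the loss occurs) is 5 October 2001; done 28 September 2001 — timely.
Step 3: 55 days after 2 September 2001 (when first notice of loss is given) is 27 October 2001; done 19 October 2001 — timely.
Step 4: 10 days after 19 October 2001 (when the supporting inventory is provided) is 29 October 2001; 28 October 2001 is within that limit.
Step 5: 41 days after 18 November 2001 (end of the 21-day waiting period, which began when the property is made available on 28 October 2001) is 29 December 2001; 19 November 2001 is within that limit.
Step 6: 30 days after 19 November 2001 (when the appraisal demand is filed) is 19 December 2001; done 20 November 2001 — timely.

None — every step was satisfied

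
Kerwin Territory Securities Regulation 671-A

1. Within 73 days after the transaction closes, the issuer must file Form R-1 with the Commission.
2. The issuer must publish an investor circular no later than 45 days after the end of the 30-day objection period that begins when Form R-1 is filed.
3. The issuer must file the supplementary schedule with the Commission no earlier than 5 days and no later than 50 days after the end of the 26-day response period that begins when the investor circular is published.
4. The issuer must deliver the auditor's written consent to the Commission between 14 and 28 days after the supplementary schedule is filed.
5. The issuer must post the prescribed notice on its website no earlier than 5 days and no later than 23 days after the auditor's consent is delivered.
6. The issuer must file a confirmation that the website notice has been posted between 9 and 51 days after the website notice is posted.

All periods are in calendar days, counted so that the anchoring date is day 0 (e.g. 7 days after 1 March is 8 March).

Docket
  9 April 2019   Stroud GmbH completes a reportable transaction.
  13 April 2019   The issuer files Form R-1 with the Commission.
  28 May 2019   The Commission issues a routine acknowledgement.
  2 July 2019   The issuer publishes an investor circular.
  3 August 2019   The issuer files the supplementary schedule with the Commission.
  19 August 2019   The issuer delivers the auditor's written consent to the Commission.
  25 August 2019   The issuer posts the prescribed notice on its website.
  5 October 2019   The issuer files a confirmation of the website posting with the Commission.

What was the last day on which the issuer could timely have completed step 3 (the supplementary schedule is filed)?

The investor circular is published on 2 July 2019; the 26-day response period therefore ends 28 July 2019, and step 3 runs from that date. The window is 5–50 days after 28 July 2019; it closes on 16 September 2019.

16 September 2019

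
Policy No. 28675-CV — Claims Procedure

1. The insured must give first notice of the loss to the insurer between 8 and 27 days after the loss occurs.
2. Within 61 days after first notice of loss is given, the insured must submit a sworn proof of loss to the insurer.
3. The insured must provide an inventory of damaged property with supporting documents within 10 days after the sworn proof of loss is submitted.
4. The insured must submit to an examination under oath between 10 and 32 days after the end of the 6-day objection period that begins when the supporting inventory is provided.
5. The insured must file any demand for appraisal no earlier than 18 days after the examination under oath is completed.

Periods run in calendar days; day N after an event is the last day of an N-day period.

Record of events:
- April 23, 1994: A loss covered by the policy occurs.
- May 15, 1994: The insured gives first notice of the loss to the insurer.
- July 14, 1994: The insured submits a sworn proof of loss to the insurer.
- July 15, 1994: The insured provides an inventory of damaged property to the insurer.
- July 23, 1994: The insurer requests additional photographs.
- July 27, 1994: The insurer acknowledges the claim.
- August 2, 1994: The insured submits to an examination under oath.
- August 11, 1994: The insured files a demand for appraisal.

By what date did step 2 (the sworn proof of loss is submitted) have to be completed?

July 15, 1994

Step 2 runs from May 15, 1994, when first notice of loss is given. 61 days after May 15, 1994 is July 15, 1994.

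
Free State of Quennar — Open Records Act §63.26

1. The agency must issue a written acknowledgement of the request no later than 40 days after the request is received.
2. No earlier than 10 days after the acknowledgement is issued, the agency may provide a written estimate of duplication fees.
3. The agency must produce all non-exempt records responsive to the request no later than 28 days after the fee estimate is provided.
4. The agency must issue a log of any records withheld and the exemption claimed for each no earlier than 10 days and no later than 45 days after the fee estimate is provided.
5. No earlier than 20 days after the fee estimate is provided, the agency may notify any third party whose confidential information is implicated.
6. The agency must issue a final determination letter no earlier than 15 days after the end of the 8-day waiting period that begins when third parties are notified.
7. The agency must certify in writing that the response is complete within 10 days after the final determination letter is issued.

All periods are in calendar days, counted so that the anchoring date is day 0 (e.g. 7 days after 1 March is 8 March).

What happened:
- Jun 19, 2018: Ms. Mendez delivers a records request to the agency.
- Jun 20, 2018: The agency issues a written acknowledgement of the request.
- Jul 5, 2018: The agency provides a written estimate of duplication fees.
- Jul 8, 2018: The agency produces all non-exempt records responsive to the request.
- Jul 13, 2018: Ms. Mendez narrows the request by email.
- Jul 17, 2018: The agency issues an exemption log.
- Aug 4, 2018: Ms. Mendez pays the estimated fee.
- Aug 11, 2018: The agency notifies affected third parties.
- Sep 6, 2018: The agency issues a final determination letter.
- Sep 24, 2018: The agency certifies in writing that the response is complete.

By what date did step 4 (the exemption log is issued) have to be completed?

Aug 19, 2018

Step 4 runs from Jul 5, 2018, when the fee estimate is provided. The window is 10–45 days after Jul 5, 2018; it closes on Aug 19, 2018.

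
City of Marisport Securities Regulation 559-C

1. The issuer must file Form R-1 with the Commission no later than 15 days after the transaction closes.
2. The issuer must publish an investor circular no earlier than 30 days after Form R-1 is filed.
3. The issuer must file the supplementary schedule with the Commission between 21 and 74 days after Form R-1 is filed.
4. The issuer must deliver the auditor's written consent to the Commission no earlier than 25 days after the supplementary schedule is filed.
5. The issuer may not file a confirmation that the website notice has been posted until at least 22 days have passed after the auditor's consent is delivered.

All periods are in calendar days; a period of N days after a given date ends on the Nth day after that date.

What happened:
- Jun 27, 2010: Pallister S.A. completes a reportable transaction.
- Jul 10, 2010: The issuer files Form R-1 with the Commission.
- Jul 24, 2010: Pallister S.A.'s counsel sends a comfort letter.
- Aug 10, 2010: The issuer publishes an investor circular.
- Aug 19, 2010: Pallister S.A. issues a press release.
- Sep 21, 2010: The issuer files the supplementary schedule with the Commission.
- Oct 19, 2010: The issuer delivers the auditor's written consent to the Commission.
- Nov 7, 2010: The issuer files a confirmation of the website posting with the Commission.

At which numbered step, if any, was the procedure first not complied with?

Step 5

(1) due by Jun 27, 2010 + 15 days = Jul 12, 2010; completed Jul 10, 2010, before the deadline.
(2) permitted from Jul 10, 2010 + 30 days = Aug 9, 2010 onward; Aug 10, 2010 is on or after that date.
(3) the permitted window runs from Jul 10, 2010 + 21 = Jul 31, 2010 to Jul 10, 2010 + 74 = Sep 22, 2010; done Sep 21, 2010, which is between those dates.
(4) permitted from Sep 21, 2010 + 25 days = Oct 16, 2010 onward; Oct 19, 2010 is on or after that date.
(5) permitted from Oct 19, 2010 + 22 days = Nov 10, 2010 onward; acted on Nov 7, 2010, 3 days prematurely.
No need to go further; step 5 was not satisfied.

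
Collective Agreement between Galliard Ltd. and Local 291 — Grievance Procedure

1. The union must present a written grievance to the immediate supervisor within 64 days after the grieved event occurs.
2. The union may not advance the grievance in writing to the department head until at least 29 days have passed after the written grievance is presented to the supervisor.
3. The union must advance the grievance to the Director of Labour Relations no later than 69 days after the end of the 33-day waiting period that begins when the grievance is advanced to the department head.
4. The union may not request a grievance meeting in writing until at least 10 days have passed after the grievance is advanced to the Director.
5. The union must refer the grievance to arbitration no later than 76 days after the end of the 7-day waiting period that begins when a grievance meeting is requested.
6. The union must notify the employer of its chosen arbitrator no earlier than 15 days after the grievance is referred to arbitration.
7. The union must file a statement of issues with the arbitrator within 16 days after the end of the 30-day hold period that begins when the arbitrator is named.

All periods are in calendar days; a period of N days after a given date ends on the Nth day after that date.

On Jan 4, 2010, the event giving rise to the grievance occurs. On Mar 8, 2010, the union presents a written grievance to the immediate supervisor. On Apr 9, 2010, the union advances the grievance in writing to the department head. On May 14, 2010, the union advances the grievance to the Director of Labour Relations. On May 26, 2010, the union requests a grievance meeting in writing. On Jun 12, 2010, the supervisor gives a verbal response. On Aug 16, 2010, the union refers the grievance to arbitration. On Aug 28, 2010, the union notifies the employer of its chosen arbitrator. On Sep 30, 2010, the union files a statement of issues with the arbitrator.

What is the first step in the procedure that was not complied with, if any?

Step 1: 64 days after Jan 4, 2010 (when the grieved event occurs) is Mar 9, 2010; done Mar 8, 2010 — timely.
Step 2: the earliest permitted date is 29 days after Mar 8, 2010 (when the written grievance is presented to the supervisor), i.e. Apr 6, 2010; Apr 9, 2010 is on or after that date.
Step 3: 69 days after May 12, 2010 (end of the 33-day waiting period, which began when the grievance is advanced to the department head on Apr 9, 2010) is Jul 20, 2010; done May 14, 2010 — timely.
Step 4: the earliest permitted date is 10 days after May 14, 2010 (when the grievance is advanced to the Director), i.e. May 24, 2010; May 26, 2010 is on or after that date.
Step 5: 76 days after Jun 2, 2010 (end of the 7-day waiting period, which began when a grievance meeting is requested on May 26, 2010) is Aug 17, 2010; completed Aug 16, 2010, before the deadline.
Step 6: the earliest permitted date is 15 days after Aug 16, 2010 (when the grievance is referred to arbitration), i.e. Aug 31, 2010; Aug 28, 2010 is 3 days before the earliest permitted date.

Step 6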